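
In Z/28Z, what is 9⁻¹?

25

By the extended Euclidean algorithm:
28 = 3·9 + 1
9 = 9·1 + 0
gcd(9, 28) = 1, so the inverse exists.
Back-substitute for 1:
1 = 1·28 − 3·9
So 9⁻¹ ≡ −3 ≡ 25 (mod 28).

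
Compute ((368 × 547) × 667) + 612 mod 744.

368 × 547 = 201296 ≡ 416 (mod 744)
416 × 667 = 277472 ≡ 704 (mod 744)
704 + 612 = 1316 ≡ 572 (mod 744)

572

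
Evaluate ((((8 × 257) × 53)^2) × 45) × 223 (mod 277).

8 × 257 = 2056 ≡ 117 (mod 277)
117 × 53 = 6201 ≡ 107 (mod 277)
(107)^2 ≡ 92 (mod 277)
92 × 45 = 4140 ≡ 262 (mod 277)
262 × 223 = 58426 ≡ 256 (mod 277)

256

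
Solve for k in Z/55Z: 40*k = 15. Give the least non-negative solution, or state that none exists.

10

gcd(40, 55) = 5, and 5 | 15, so solutions exist.
Divide through by 5: 8*k = 3 (mod 11).
8⁻¹ ≡ 7 (mod 11).
k ≡ 7*3 ≡ 10 (mod 11).
The smallest non-negative solution is k = 10.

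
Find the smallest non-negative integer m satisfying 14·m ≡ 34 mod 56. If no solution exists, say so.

gcd(14, 56) = 14, and 14 does not divide 34.
So the congruence has no solution.

no solution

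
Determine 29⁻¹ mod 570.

59

Apply the Euclidean algorithm and back-substitute:
570 = 19×29 + 19
29 = 1×19 + 10
19 = 1×10 + 9
10 = 1×9 + 1
9 = 9×1 + 0
gcd(29, 570) = 1, so the inverse exists.
Back-substitute for 1:
1 = 1×10 − 1×9
  = −1×19 + 2×10
  = 2×29 − 3×19
  = −3×570 + 59×29
So 29⁻¹ ≡ 59 (mod 570).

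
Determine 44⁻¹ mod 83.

17

83 = 1·44 + 39
44 = 1·39 + 5
39 = 7·5 + 4
5 = 1·4 + 1
4 = 4·1 + 0
gcd(44, 83) = 1, so the inverse exists.
Back-substitute for 1:
1 = 1·5 − 1·4
  = −1·39 + 8·5
  = 8·44 − 9·39
  = −9·83 + 17·44
So 44⁻¹ ≡ 17 (mod 83).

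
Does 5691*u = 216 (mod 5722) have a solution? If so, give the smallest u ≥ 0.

gcd(5691, 5722) = 1, so a unique solution mod 5722 exists.
5691⁻¹ ≡ 3507 (mod 5722).
u ≡ 3507*216 ≡ 2208 (mod 5722).

2208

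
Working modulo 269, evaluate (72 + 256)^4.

72 + 256 = 328 ≡ 59 (mod 269)
(59)^4 ≡ 256 (mod 269)

256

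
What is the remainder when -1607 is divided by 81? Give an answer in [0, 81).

-1607 = -20·81 + 13, so -1607 ≡ 13 (mod 81).

13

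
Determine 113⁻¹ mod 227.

225

Apply the Euclidean algorithm and back-substitute:
227 = 2×113 + 1
113 = 113×1 + 0
gcd(113, 227) = 1, so the inverse exists.
Back-substitute for 1:
1 = 1×227 − 2×113
So 113⁻¹ ≡ −2 ≡ 225 (mod 227).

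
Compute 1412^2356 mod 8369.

1412^1 ≡ 1412 (mod 8369)
1412^2 ≡ 1412^2 = 1993744 ≡ 1922 (mod 8369)
1412^4 ≡ 1922^2 = 3694084 ≡ 3355 (mod 8369)
1412^8 ≡ 3355^2 = 11256025 ≡ 8089 (mod 8369)
1412^16 ≡ 8089^2 = 65431921 ≡ 3079 (mod 8369)
1412^32 ≡ 3079^2 = 9480241 ≡ 6533 (mod 8369)
1412^64 ≡ 6533^2 = 42680089 ≡ 6558 (mod 8369)
1412^128 ≡ 6558^2 = 43007364 ≡ 7442 (mod 8369)
1412^256 ≡ 7442^2 = 55383364 ≡ 5691 (mod 8369)
1412^512 ≡ 5691^2 = 32387481 ≡ 7820 (mod 8369)
1412^1024 ≡ 7820^2 = 61152400 ≡ 117 (mod 8369)
1412^2048 ≡ 117^2 = 13689 ≡ 5320 (mod 8369)
1412^2356 = 1412^2048 × 1412^256 × 1412^32 × 1412^16 × 1412^4 ≡ 5320 × 5691 × 6533 × 3079 × 3355 (mod 8369).
Accumulate the product:
5320 × 5691 = 30276120 ≡ 5447
5447 × 6533 = 35585251 ≡ 263
263 × 3079 = 809777 ≡ 6353
6353 × 3355 = 21314315 ≡ 6841

6841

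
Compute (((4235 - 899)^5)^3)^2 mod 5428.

4235 - 899 = 3336
(3336)^5 ≡ 2784 (mod 5428)
(2784)^3 ≡ 1036 (mod 5428)
(1036)^2 ≡ 3980 (mod 5428)

3980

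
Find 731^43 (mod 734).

Using repeated squaring:
43 in binary is 101011, i.e. 43 = 32 + 8 + 2 + 1.
731^1 ≡ 731 (mod 734)
731^2 ≡ 731^2 = 534361 ≡ 9 (mod 734)
731^4 ≡ 9^2 = 81 (mod 734)
731^8 ≡ 81^2 = 6561 ≡ 689 (mod 734)
731^16 ≡ 689^2 = 474721 ≡ 557 (mod 734)
731^32 ≡ 557^2 = 310249 ≡ 501 (mod 734)
731^43 = 731^32 · 731^8 · 731^2 · 731^1 ≡ 501 · 689 · 9 · 731 (mod 734).
Accumulate the product:
501 · 689 = 345189 ≡ 209
209 · 9 = 1881 ≡ 413
413 · 731 = 301903 ≡ 229

229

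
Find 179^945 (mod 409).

262

By square-and-multiply:
945 in binary is 1110110001, i.e. 945 = 512 + 256 + 128 + 32 + 16 + 1.
179^1 ≡ 179 (mod 409)
179^2 ≡ 179^2 = 32041 ≡ 139 (mod 409)
179^4 ≡ 139^2 = 19321 ≡ 98 (mod 409)
179^8 ≡ 98^2 = 9604 ≡ 197 (mod 409)
179^16 ≡ 197^2 = 38809 ≡ 363 (mod 409)
179^32 ≡ 363^2 = 131769 ≡ 71 (mod 409)
179^64 ≡ 71^2 = 5041 ≡ 133 (mod 409)
179^128 ≡ 133^2 = 17689 ≡ 102 (mod 409)
179^256 ≡ 102^2 = 10404 ≡ 179 (mod 409)
179^512 ≡ 179^2 = 32041 ≡ 139 (mod 409)
179^945 = 179^512 * 179^256 * 179^128 * 179^32 * 179^16 * 179^1 ≡ 139 * 179 * 102 * 71 * 363 * 179 (mod 409).
Accumulate the product:
139 * 179 = 24881 ≡ 341
341 * 102 = 34782 ≡ 17
17 * 71 = 1207 ≡ 389
389 * 363 = 141207 ≡ 102
102 * 179 = 18258 ≡ 262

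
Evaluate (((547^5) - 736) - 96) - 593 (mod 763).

242

(547)^5 ≡ 141 (mod 763)
141 - 736 = -595 ≡ 168 (mod 763)
168 - 96 = 72
72 - 593 = -521 ≡ 242 (mod 763)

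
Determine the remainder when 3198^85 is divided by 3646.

By square-and-multiply:
85 in binary is 1010101, i.e. 85 = 64 + 16 + 4 + 1.
3198^1 ≡ 3198 (mod 3646)
3198^2 ≡ 3198^2 = 10227204 ≡ 174 (mod 3646)
3198^4 ≡ 174^2 = 30276 ≡ 1108 (mod 3646)
3198^8 ≡ 1108^2 = 1227664 ≡ 2608 (mod 3646)
3198^16 ≡ 2608^2 = 6801664 ≡ 1874 (mod 3646)
3198^32 ≡ 1874^2 = 3511876 ≡ 778 (mod 3646)
3198^64 ≡ 778^2 = 605284 ≡ 48 (mod 3646)
3198^85 = 3198^64 × 3198^16 × 3198^4 × 3198^1 ≡ 48 × 1874 × 1108 × 3198 (mod 3646).
Accumulate the product:
48 × 1874 = 89952 ≡ 2448
2448 × 1108 = 2712384 ≡ 3406
3406 × 3198 = 10892388 ≡ 1786

1786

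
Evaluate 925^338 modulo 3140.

Compute successive squares:
338 in binary is 101010010, i.e. 338 = 256 + 64 + 16 + 2.
925^1 ≡ 925 (mod 3140)
925^2 ≡ 925^2 = 855625 ≡ 1545 (mod 3140)
925^4 ≡ 1545^2 = 2387025 ≡ 625 (mod 3140)
925^8 ≡ 625^2 = 390625 ≡ 1265 (mod 3140)
925^16 ≡ 1265^2 = 1600225 ≡ 1965 (mod 3140)
925^32 ≡ 1965^2 = 3861225 ≡ 2165 (mod 3140)
925^64 ≡ 2165^2 = 4687225 ≡ 2345 (mod 3140)
925^128 ≡ 2345^2 = 5499025 ≡ 885 (mod 3140)
925^256 ≡ 885^2 = 783225 ≡ 1365 (mod 3140)
925^338 = 925^256 · 925^64 · 925^16 · 925^2 ≡ 1365 · 2345 · 1965 · 1545 (mod 3140).
Accumulate the product:
1365 · 2345 = 3200925 ≡ 1265
1265 · 1965 = 2485725 ≡ 1985
1985 · 1545 = 3066825 ≡ 2185

2185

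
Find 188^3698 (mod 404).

By square-and-multiply:
3698 in binary is 111001110010, i.e. 3698 = 2048 + 1024 + 512 + 64 + 32 + 16 + 2.
188^1 ≡ 188 (mod 404)
188^2 ≡ 188^2 = 35344 ≡ 196 (mod 404)
188^4 ≡ 196^2 = 38416 ≡ 36 (mod 404)
188^8 ≡ 36^2 = 1296 ≡ 84 (mod 404)
188^16 ≡ 84^2 = 7056 ≡ 188 (mod 404)
188^32 ≡ 188^2 = 35344 ≡ 196 (mod 404)
188^64 ≡ 196^2 = 38416 ≡ 36 (mod 404)
188^128 ≡ 36^2 = 1296 ≡ 84 (mod 404)
188^256 ≡ 84^2 = 7056 ≡ 188 (mod 404)
188^512 ≡ 188^2 = 35344 ≡ 196 (mod 404)
188^1024 ≡ 196^2 = 38416 ≡ 36 (mod 404)
188^2048 ≡ 36^2 = 1296 ≡ 84 (mod 404)
188^3698 = 188^2048 × 188^1024 × 188^512 × 188^64 × 188^32 × 188^16 × 188^2 ≡ 84 × 36 × 196 × 36 × 196 × 188 × 196 (mod 404).
Accumulate the product:
84 × 36 = 3024 ≡ 196
196 × 196 = 38416 ≡ 36
36 × 36 = 1296 ≡ 84
84 × 196 = 16464 ≡ 304
304 × 188 = 57152 ≡ 188
188 × 196 = 36848 ≡ 84

84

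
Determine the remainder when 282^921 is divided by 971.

282^1 ≡ 282 (mod 971)
282^2 ≡ 282^2 = 79524 ≡ 873 (mod 971)
282^4 ≡ 873^2 = 762129 ≡ 865 (mod 971)
282^8 ≡ 865^2 = 748225 ≡ 555 (mod 971)
282^16 ≡ 555^2 = 308025 ≡ 218 (mod 971)
282^32 ≡ 218^2 = 47524 ≡ 916 (mod 971)
282^64 ≡ 916^2 = 839056 ≡ 112 (mod 971)
282^128 ≡ 112^2 = 12544 ≡ 892 (mod 971)
282^256 ≡ 892^2 = 795664 ≡ 415 (mod 971)
282^512 ≡ 415^2 = 172225 ≡ 358 (mod 971)
282^921 = 282^512 * 282^256 * 282^128 * 282^16 * 282^8 * 282^1 ≡ 358 * 415 * 892 * 218 * 555 * 282 (mod 971).
Accumulate the product:
358 * 415 = 148570 ≡ 7
7 * 892 = 6244 ≡ 418
418 * 218 = 91124 ≡ 821
821 * 555 = 455655 ≡ 256
256 * 282 = 72192 ≡ 338

338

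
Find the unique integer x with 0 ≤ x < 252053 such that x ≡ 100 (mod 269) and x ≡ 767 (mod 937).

269⁻¹ mod 937: 269×209 ≡ 1 (mod 937), so 269⁻¹ ≡ 209.
x = 100 + 269×((767 − 100)×209 mod 937) = 100 + 269×727 = 195663.
Check: 195663 mod 269 = 100, 195663 mod 937 = 767. ✓

195663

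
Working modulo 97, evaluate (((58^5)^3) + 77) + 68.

29

(58)^5 ≡ 60 (mod 97)
(60)^3 ≡ 78 (mod 97)
78 + 77 = 155 ≡ 58 (mod 97)
58 + 68 = 126 ≡ 29 (mod 97)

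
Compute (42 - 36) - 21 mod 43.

42 - 36 = 6
6 - 21 = -15 ≡ 28 (mod 43)

28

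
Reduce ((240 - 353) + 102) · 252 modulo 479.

102

240 - 353 = -113 ≡ 366 (mod 479)
366 + 102 = 468
468 · 252 = 117936 ≡ 102 (mod 479)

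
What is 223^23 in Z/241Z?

196

23 in binary is 10111, i.e. 23 = 16 + 4 + 2 + 1.
223^1 ≡ 223 (mod 241)
223^2 ≡ 223^2 = 49729 ≡ 83 (mod 241)
223^4 ≡ 83^2 = 6889 ≡ 141 (mod 241)
223^8 ≡ 141^2 = 19881 ≡ 119 (mod 241)
223^16 ≡ 119^2 = 14161 ≡ 183 (mod 241)
223^23 = 223^16 * 223^4 * 223^2 * 223^1 ≡ 183 * 141 * 83 * 223 (mod 241).
Accumulate the product:
183 * 141 = 25803 ≡ 16
16 * 83 = 1328 ≡ 123
123 * 223 = 27429 ≡ 196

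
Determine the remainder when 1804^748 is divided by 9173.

748 in binary is 1011101100, i.e. 748 = 512 + 128 + 64 + 32 + 8 + 4.
1804^1 ≡ 1804 (mod 9173)
1804^2 ≡ 1804^2 = 3254416 ≡ 7174 (mod 9173)
1804^4 ≡ 7174^2 = 51466276 ≡ 5746 (mod 9173)
1804^8 ≡ 5746^2 = 33016516 ≡ 2889 (mod 9173)
1804^16 ≡ 2889^2 = 8346321 ≡ 8064 (mod 9173)
1804^32 ≡ 8064^2 = 65028096 ≡ 699 (mod 9173)
1804^64 ≡ 699^2 = 488601 ≡ 2432 (mod 9173)
1804^128 ≡ 2432^2 = 5914624 ≡ 7212 (mod 9173)
1804^256 ≡ 7212^2 = 52012944 ≡ 2034 (mod 9173)
1804^512 ≡ 2034^2 = 4137156 ≡ 133 (mod 9173)
1804^748 = 1804^512 × 1804^128 × 1804^64 × 1804^32 × 1804^8 × 1804^4 ≡ 133 × 7212 × 2432 × 699 × 2889 × 5746 (mod 9173).
Accumulate the product:
133 × 7212 = 959196 ≡ 5204
5204 × 2432 = 12656128 ≡ 6561
6561 × 699 = 4586139 ≡ 8812
8812 × 2889 = 25457868 ≡ 2793
2793 × 5746 = 16048578 ≡ 5001

5001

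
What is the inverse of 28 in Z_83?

3

Run the extended Euclidean algorithm:
83 = 2*28 + 27
28 = 1*27 + 1
27 = 27*1 + 0
gcd(28, 83) = 1, so the inverse exists.
Back-substitute for 1:
1 = 1*28 − 1*27
  = −1*83 + 3*28
So 28⁻¹ ≡ 3 (mod 83).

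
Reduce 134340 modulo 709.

339

134340 = 189×709 + 339, so 134340 ≡ 339 (mod 709).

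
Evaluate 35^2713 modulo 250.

2713 in binary is 101010011001, i.e. 2713 = 2048 + 512 + 128 + 16 + 8 + 1.
35^1 ≡ 35 (mod 250)
35^2 ≡ 35^2 = 1225 ≡ 225 (mod 250)
35^4 ≡ 225^2 = 50625 ≡ 125 (mod 250)
35^8 ≡ 125^2 = 15625 ≡ 125 (mod 250)
35^16 ≡ 125^2 = 15625 ≡ 125 (mod 250)
35^32 ≡ 125^2 = 15625 ≡ 125 (mod 250)
35^64 ≡ 125^2 = 15625 ≡ 125 (mod 250)
35^128 ≡ 125^2 = 15625 ≡ 125 (mod 250)
35^256 ≡ 125^2 = 15625 ≡ 125 (mod 250)
35^512 ≡ 125^2 = 15625 ≡ 125 (mod 250)
35^1024 ≡ 125^2 = 15625 ≡ 125 (mod 250)
35^2048 ≡ 125^2 = 15625 ≡ 125 (mod 250)
35^2713 = 35^2048 * 35^512 * 35^128 * 35^16 * 35^8 * 35^1 ≡ 125 * 125 * 125 * 125 * 125 * 35 (mod 250).
Accumulate the product:
125 * 125 = 15625 ≡ 125
125 * 125 = 15625 ≡ 125
125 * 125 = 15625 ≡ 125
125 * 125 = 15625 ≡ 125
125 * 35 = 4375 ≡ 125

125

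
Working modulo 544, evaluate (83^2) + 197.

(83)^2 ≡ 361 (mod 544)
361 + 197 = 558 ≡ 14 (mod 544)

14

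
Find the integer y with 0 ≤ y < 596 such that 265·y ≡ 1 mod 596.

596 = 2*265 + 66
265 = 4*66 + 1
66 = 66*1 + 0
gcd(265, 596) = 1, so the inverse exists.
Back-substitute for 1:
1 = 1*265 − 4*66
  = −4*596 + 9*265
So 265⁻¹ ≡ 9 (mod 596).

9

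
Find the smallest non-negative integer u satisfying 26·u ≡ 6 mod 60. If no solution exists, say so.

gcd(26, 60) = 2, and 2 | 6, so solutions exist.
Divide through by 2: 13·u ≡ 3 (mod 30).
13⁻¹ ≡ 7 (mod 30).
u ≡ 7·3 ≡ 21 (mod 30).
The smallest non-negative solution is u = 21.

21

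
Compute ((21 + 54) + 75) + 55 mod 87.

31

21 + 54 = 75
75 + 75 = 150 ≡ 63 (mod 87)
63 + 55 = 118 ≡ 31 (mod 87)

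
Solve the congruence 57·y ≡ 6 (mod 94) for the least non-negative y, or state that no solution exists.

gcd(57, 94) = 1, so a unique solution mod 94 exists.
57⁻¹ ≡ 33 (mod 94).
y ≡ 33·6 ≡ 10 (mod 94).

10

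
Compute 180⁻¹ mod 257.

257 = 1*180 + 77
180 = 2*77 + 26
77 = 2*26 + 25
26 = 1*25 + 1
25 = 25*1 + 0
gcd(180, 257) = 1, so the inverse exists.
Back-substitute for 1:
1 = 1*26 − 1*25
  = −1*77 + 3*26
  = 3*180 − 7*77
  = −7*257 + 10*180
So 180⁻¹ ≡ 10 (mod 257).

10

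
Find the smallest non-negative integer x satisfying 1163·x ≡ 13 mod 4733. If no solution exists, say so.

1168

gcd(1163, 4733) = 1, so a unique solution mod 4733 exists.
1163⁻¹ ≡ 818 (mod 4733).
x ≡ 818·13 ≡ 1168 (mod 4733).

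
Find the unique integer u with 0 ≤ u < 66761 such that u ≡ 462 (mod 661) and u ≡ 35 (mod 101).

34173

661⁻¹ mod 101: 661×90 ≡ 1 (mod 101), so 661⁻¹ ≡ 90.
u = 462 + 661×((35 − 462)×90 mod 101) = 462 + 661×51 = 34173.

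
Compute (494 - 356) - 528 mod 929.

539

494 - 356 = 138
138 - 528 = -390 ≡ 539 (mod 929)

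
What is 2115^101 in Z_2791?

620

By square-and-multiply:
2115^1 ≡ 2115 (mod 2791)
2115^2 ≡ 2115^2 = 4473225 ≡ 2043 (mod 2791)
2115^4 ≡ 2043^2 = 4173849 ≡ 1304 (mod 2791)
2115^8 ≡ 1304^2 = 1700416 ≡ 697 (mod 2791)
2115^16 ≡ 697^2 = 485809 ≡ 175 (mod 2791)
2115^32 ≡ 175^2 = 30625 ≡ 2715 (mod 2791)
2115^64 ≡ 2715^2 = 7371225 ≡ 194 (mod 2791)
2115^101 = 2115^64 · 2115^32 · 2115^4 · 2115^1 ≡ 194 · 2715 · 1304 · 2115 (mod 2791).
Accumulate the product:
194 · 2715 = 526710 ≡ 2002
2002 · 1304 = 2610608 ≡ 1023
1023 · 2115 = 2163645 ≡ 620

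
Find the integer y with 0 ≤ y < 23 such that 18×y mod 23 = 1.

9

Apply the Euclidean algorithm and back-substitute:
23 = 1·18 + 5
18 = 3·5 + 3
5 = 1·3 + 2
3 = 1·2 + 1
2 = 2·1 + 0
gcd(18, 23) = 1, so the inverse exists.
Back-substitute for 1:
1 = 1·3 − 1·2
  = −1·5 + 2·3
  = 2·18 − 7·5
  = −7·23 + 9·18
So 18⁻¹ ≡ 9 (mod 23).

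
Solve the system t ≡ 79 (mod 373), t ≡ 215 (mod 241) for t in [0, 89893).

373⁻¹ mod 241: 373*42 ≡ 1 (mod 241), so 373⁻¹ ≡ 42.
t = 79 + 373*((215 − 79)*42 mod 241) = 79 + 373*169 = 63116.
Check: 63116 mod 373 = 79, 63116 mod 241 = 215. ✓

63116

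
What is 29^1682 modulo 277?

29^1 ≡ 29 (mod 277)
29^2 ≡ 29^2 = 841 ≡ 10 (mod 277)
29^4 ≡ 10^2 = 100 (mod 277)
29^8 ≡ 100^2 = 10000 ≡ 28 (mod 277)
29^16 ≡ 28^2 = 784 ≡ 230 (mod 277)
29^32 ≡ 230^2 = 52900 ≡ 270 (mod 277)
29^64 ≡ 270^2 = 72900 ≡ 49 (mod 277)
29^128 ≡ 49^2 = 2401 ≡ 185 (mod 277)
29^256 ≡ 185^2 = 34225 ≡ 154 (mod 277)
29^512 ≡ 154^2 = 23716 ≡ 171 (mod 277)
29^1024 ≡ 171^2 = 29241 ≡ 156 (mod 277)
29^1682 = 29^1024 · 29^512 · 29^128 · 29^16 · 29^2 ≡ 156 · 171 · 185 · 230 · 10 (mod 277).
Accumulate the product:
156 · 171 = 26676 ≡ 84
84 · 185 = 15540 ≡ 28
28 · 230 = 6440 ≡ 69
69 · 10 = 690 ≡ 136

136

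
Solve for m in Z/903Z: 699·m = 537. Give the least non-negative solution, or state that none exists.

gcd(699, 903) = 3, and 3 | 537, so solutions exist.
Divide through by 3: 233·m = 179 (mod 301).
233⁻¹ ≡ 270 (mod 301).
m ≡ 270·179 ≡ 170 (mod 301).
The smallest non-negative solution is m = 170.

170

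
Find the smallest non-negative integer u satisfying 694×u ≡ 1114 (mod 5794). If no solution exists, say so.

35

gcd(694, 5794) = 2, and 2 | 1114, so solutions exist.
Divide through by 2: 347×u mod 2897 = 557.
347⁻¹ ≡ 1628 (mod 2897).
u ≡ 1628×557 ≡ 35 (mod 2897).
The smallest non-negative solution is u = 35.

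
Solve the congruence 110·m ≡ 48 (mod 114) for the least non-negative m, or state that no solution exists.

gcd(110, 114) = 2, and 2 | 48, so solutions exist.
Divide through by 2: 55·m = 24 (mod 57).
55⁻¹ ≡ 28 (mod 57).
m ≡ 28·24 ≡ 45 (mod 57).
The smallest non-negative solution is m = 45.

45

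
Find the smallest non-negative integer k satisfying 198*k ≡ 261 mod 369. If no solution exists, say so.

gcd(198, 369) = 9, and 9 | 261, so solutions exist.
Divide through by 9: 22*k = 29 (mod 41).
22⁻¹ ≡ 28 (mod 41).
k ≡ 28*29 ≡ 33 (mod 41).
The smallest non-negative solution is k = 33.

33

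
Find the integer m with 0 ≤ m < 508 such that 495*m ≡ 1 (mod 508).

39

By the extended Euclidean algorithm:
508 = 1×495 + 13
495 = 38×13 + 1
13 = 13×1 + 0
gcd(495, 508) = 1, so the inverse exists.
Back-substitute for 1:
1 = 1×495 − 38×13
  = −38×508 + 39×495
So 495⁻¹ ≡ 39 (mod 508).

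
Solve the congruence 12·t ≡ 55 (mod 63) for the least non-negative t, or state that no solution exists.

no solution

gcd(12, 63) = 3, and 3 does not divide 55.
So the congruence has no solution.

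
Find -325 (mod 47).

4

-325 = -7*47 + 4, so -325 ≡ 4 (mod 47).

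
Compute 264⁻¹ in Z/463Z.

463 = 1×264 + 199
264 = 1×199 + 65
199 = 3×65 + 4
65 = 16×4 + 1
4 = 4×1 + 0
gcd(264, 463) = 1, so the inverse exists.
Bézout: 1 = −65×463 + 114×264.
So 264⁻¹ ≡ 114 (mod 463).

114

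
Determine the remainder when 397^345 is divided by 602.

By square-and-multiply:
345 in binary is 101011001, i.e. 345 = 256 + 64 + 16 + 8 + 1.
397^1 ≡ 397 (mod 602)
397^2 ≡ 397^2 = 157609 ≡ 487 (mod 602)
397^4 ≡ 487^2 = 237169 ≡ 583 (mod 602)
397^8 ≡ 583^2 = 339889 ≡ 361 (mod 602)
397^16 ≡ 361^2 = 130321 ≡ 289 (mod 602)
397^32 ≡ 289^2 = 83521 ≡ 445 (mod 602)
397^64 ≡ 445^2 = 198025 ≡ 569 (mod 602)
397^128 ≡ 569^2 = 323761 ≡ 487 (mod 602)
397^256 ≡ 487^2 = 237169 ≡ 583 (mod 602)
397^345 = 397^256 × 397^64 × 397^16 × 397^8 × 397^1 ≡ 583 × 569 × 289 × 361 × 397 (mod 602).
Accumulate the product:
583 × 569 = 331727 ≡ 25
25 × 289 = 7225 ≡ 1
1 × 361 = 361
361 × 397 = 143317 ≡ 41

41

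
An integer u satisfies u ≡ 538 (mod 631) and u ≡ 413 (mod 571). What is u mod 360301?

631⁻¹ mod 571: 631×276 ≡ 1 (mod 571), so 631⁻¹ ≡ 276.
u = 538 + 631×((413 − 538)×276 mod 571) = 538 + 631×331 = 209399.
Check: 209399 mod 631 = 538, 209399 mod 571 = 413. ✓

209399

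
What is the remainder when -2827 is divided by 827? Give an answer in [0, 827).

-2827 = -4·827 + 481, so -2827 ≡ 481 (mod 827).

481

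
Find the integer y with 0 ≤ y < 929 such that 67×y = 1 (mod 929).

208

By the extended Euclidean algorithm:
929 = 13*67 + 58
67 = 1*58 + 9
58 = 6*9 + 4
9 = 2*4 + 1
4 = 4*1 + 0
gcd(67, 929) = 1, so the inverse exists.
Bézout: 1 = −15*929 + 208*67.
So 67⁻¹ ≡ 208 (mod 929).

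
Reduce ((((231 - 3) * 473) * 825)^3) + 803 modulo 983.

231 - 3 = 228
228 * 473 = 107844 ≡ 697 (mod 983)
697 * 825 = 575025 ≡ 953 (mod 983)
(953)^3 ≡ 524 (mod 983)
524 + 803 = 1327 ≡ 344 (mod 983)

344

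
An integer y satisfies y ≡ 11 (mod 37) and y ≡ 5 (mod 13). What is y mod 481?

37⁻¹ mod 13: 37*6 ≡ 1 (mod 13), so 37⁻¹ ≡ 6.
y = 11 + 37*((5 − 11)*6 mod 13) = 11 + 37*3 = 122.
Check: 122 mod 37 = 11, 122 mod 13 = 5. ✓

122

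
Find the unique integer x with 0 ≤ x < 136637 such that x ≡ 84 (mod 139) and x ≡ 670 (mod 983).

139⁻¹ mod 983: 139·884 ≡ 1 (mod 983), so 139⁻¹ ≡ 884.
x = 84 + 139·((670 − 84)·884 mod 983) = 84 + 139·966 = 134358.
Check: 134358 mod 139 = 84, 134358 mod 983 = 670. ✓

134358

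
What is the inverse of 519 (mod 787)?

Apply the Euclidean algorithm and back-substitute:
787 = 1·519 + 268
519 = 1·268 + 251
268 = 1·251 + 17
251 = 14·17 + 13
17 = 1·13 + 4
13 = 3·4 + 1
4 = 4·1 + 0
gcd(519, 787) = 1, so the inverse exists.
Back-substitute for 1:
1 = 1·13 − 3·4
  = −3·17 + 4·13
  = 4·251 − 59·17
  = −59·268 + 63·251
  = 63·519 − 122·268
  = −122·787 + 185·519
So 519⁻¹ ≡ 185 (mod 787).

185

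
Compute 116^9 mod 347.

300

9 in binary is 1001, i.e. 9 = 8 + 1.
116^1 ≡ 116 (mod 347)
116^2 ≡ 116^2 = 13456 ≡ 270 (mod 347)
116^4 ≡ 270^2 = 72900 ≡ 30 (mod 347)
116^8 ≡ 30^2 = 900 ≡ 206 (mod 347)
116^9 = 116^8 * 116^1 ≡ 206 * 116 (mod 347).
206 * 116 = 23896 ≡ 300 (mod 347).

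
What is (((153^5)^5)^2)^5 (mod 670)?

(153)^5 ≡ 583 (mod 670)
(583)^5 ≡ 523 (mod 670)
(523)^2 ≡ 169 (mod 670)
(169)^5 ≡ 39 (mod 670)

39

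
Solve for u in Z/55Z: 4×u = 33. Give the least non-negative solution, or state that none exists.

gcd(4, 55) = 1, so a unique solution mod 55 exists.
4⁻¹ ≡ 14 (mod 55).
u ≡ 14×33 ≡ 22 (mod 55).

22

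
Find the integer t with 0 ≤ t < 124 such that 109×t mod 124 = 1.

33

124 = 1×109 + 15
109 = 7×15 + 4
15 = 3×4 + 3
4 = 1×3 + 1
3 = 3×1 + 0
gcd(109, 124) = 1, so the inverse exists.
Back-substitute for 1:
1 = 1×4 − 1×3
  = −1×15 + 4×4
  = 4×109 − 29×15
  = −29×124 + 33×109
So 109⁻¹ ≡ 33 (mod 124).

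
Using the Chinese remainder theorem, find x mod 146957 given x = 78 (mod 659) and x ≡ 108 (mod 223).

659⁻¹ mod 223: 659·156 ≡ 1 (mod 223), so 659⁻¹ ≡ 156.
x = 78 + 659·((108 − 78)·156 mod 223) = 78 + 659·220 = 145058.

145058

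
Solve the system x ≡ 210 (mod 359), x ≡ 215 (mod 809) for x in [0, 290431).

287410

359⁻¹ mod 809: 359*160 ≡ 1 (mod 809), so 359⁻¹ ≡ 160.
x = 210 + 359*((215 − 210)*160 mod 809) = 210 + 359*800 = 287410.
Check: 287410 mod 359 = 210, 287410 mod 809 = 215. ✓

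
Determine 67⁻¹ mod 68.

Run the extended Euclidean algorithm:
68 = 1·67 + 1
67 = 67·1 + 0
gcd(67, 68) = 1, so the inverse exists.
Bézout: 1 = 1·68 − 1·67.
So 67⁻¹ ≡ −1 ≡ 67 (mod 68).

67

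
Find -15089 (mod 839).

13

-15089 = -18*839 + 13, so -15089 ≡ 13 (mod 839).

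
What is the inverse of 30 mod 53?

23

By the extended Euclidean algorithm:
53 = 1*30 + 23
30 = 1*23 + 7
23 = 3*7 + 2
7 = 3*2 + 1
2 = 2*1 + 0
gcd(30, 53) = 1, so the inverse exists.
Back-substitute for 1:
1 = 1*7 − 3*2
  = −3*23 + 10*7
  = 10*30 − 13*23
  = −13*53 + 23*30
So 30⁻¹ ≡ 23 (mod 53).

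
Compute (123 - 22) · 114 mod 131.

117

123 - 22 = 101
101 · 114 = 11514 ≡ 117 (mod 131)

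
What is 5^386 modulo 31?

Using repeated squaring:
5^1 ≡ 5 (mod 31)
5^2 ≡ 5^2 = 25 (mod 31)
5^4 ≡ 25^2 = 625 ≡ 5 (mod 31)
5^8 ≡ 5^2 = 25 (mod 31)
5^16 ≡ 25^2 = 625 ≡ 5 (mod 31)
5^32 ≡ 5^2 = 25 (mod 31)
5^64 ≡ 25^2 = 625 ≡ 5 (mod 31)
5^128 ≡ 5^2 = 25 (mod 31)
5^256 ≡ 25^2 = 625 ≡ 5 (mod 31)
5^386 = 5^256 · 5^128 · 5^2 ≡ 5 · 25 · 25 (mod 31).
Accumulate the product:
5 · 25 = 125 ≡ 1
1 · 25 = 25

25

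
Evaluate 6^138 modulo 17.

Compute successive squares:
6^1 ≡ 6 (mod 17)
6^2 ≡ 6^2 = 36 ≡ 2 (mod 17)
6^4 ≡ 2^2 = 4 (mod 17)
6^8 ≡ 4^2 = 16 (mod 17)
6^16 ≡ 16^2 = 256 ≡ 1 (mod 17)
6^32 ≡ 1^2 = 1 (mod 17)
6^64 ≡ 1^2 = 1 (mod 17)
6^128 ≡ 1^2 = 1 (mod 17)
6^138 = 6^128 · 6^8 · 6^2 ≡ 1 · 16 · 2 (mod 17).
Accumulate the product:
1 · 16 = 16
16 · 2 = 32 ≡ 15

15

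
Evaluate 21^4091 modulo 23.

21^1 ≡ 21 (mod 23)
21^2 ≡ 21^2 = 441 ≡ 4 (mod 23)
21^4 ≡ 4^2 = 16 (mod 23)
21^8 ≡ 16^2 = 256 ≡ 3 (mod 23)
21^16 ≡ 3^2 = 9 (mod 23)
21^32 ≡ 9^2 = 81 ≡ 12 (mod 23)
21^64 ≡ 12^2 = 144 ≡ 6 (mod 23)
21^128 ≡ 6^2 = 36 ≡ 13 (mod 23)
21^256 ≡ 13^2 = 169 ≡ 8 (mod 23)
21^512 ≡ 8^2 = 64 ≡ 18 (mod 23)
21^1024 ≡ 18^2 = 324 ≡ 2 (mod 23)
21^2048 ≡ 2^2 = 4 (mod 23)
21^4091 = 21^2048 × 21^1024 × 21^512 × 21^256 × 21^128 × 21^64 × 21^32 × 21^16 × 21^8 × 21^2 × 21^1 ≡ 4 × 2 × 18 × 8 × 13 × 6 × 12 × 9 × 3 × 4 × 21 (mod 23).
Accumulate the product:
4 × 2 = 8
8 × 18 = 144 ≡ 6
6 × 8 = 48 ≡ 2
2 × 13 = 26 ≡ 3
3 × 6 = 18
18 × 12 = 216 ≡ 9
9 × 9 = 81 ≡ 12
12 × 3 = 36 ≡ 13
13 × 4 = 52 ≡ 6
6 × 21 = 126 ≡ 11

11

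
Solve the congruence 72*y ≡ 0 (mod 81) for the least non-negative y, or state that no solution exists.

gcd(72, 81) = 9, and 9 | 0, so solutions exist.
Divide through by 9: 8*y mod 9 = 0.
8⁻¹ ≡ 8 (mod 9).
y ≡ 8*0 ≡ 0 (mod 9).
The smallest non-negative solution is y = 0.

0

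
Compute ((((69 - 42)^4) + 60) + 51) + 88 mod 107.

64

69 - 42 = 27
(27)^4 ≡ 79 (mod 107)
79 + 60 = 139 ≡ 32 (mod 107)
32 + 51 = 83
83 + 88 = 171 ≡ 64 (mod 107)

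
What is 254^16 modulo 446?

By square-and-multiply:
254^1 ≡ 254 (mod 446)
254^2 ≡ 254^2 = 64516 ≡ 292 (mod 446)
254^4 ≡ 292^2 = 85264 ≡ 78 (mod 446)
254^8 ≡ 78^2 = 6084 ≡ 286 (mod 446)
254^16 ≡ 286^2 = 81796 ≡ 178 (mod 446)
So 254^16 ≡ 178 (mod 446).

178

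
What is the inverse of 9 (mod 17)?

17 = 1·9 + 8
9 = 1·8 + 1
8 = 8·1 + 0
gcd(9, 17) = 1, so the inverse exists.
Back-substitute for 1:
1 = 1·9 − 1·8
  = −1·17 + 2·9
So 9⁻¹ ≡ 2 (mod 17).

2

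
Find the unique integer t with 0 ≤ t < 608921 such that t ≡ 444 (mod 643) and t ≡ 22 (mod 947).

29379

643⁻¹ mod 947: 643*433 ≡ 1 (mod 947), so 643⁻¹ ≡ 433.
t = 444 + 643*((22 − 444)*433 mod 947) = 444 + 643*45 = 29379.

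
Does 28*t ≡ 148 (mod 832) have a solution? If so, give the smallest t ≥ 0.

35

gcd(28, 832) = 4, and 4 | 148, so solutions exist.
Divide through by 4: 7*t ≡ 37 (mod 208).
7⁻¹ ≡ 119 (mod 208).
t ≡ 119*37 ≡ 35 (mod 208).
The smallest non-negative solution is t = 35.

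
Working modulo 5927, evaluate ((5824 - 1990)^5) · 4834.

5824 - 1990 = 3834
(3834)^5 ≡ 3938 (mod 5927)
3938 · 4834 = 19036292 ≡ 4695 (mod 5927)

4695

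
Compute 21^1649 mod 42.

Compute successive squares:
1649 in binary is 11001110001, i.e. 1649 = 1024 + 512 + 64 + 32 + 16 + 1.
21^1 ≡ 21 (mod 42)
21^2 ≡ 21^2 = 441 ≡ 21 (mod 42)
21^4 ≡ 21^2 = 441 ≡ 21 (mod 42)
21^8 ≡ 21^2 = 441 ≡ 21 (mod 42)
21^16 ≡ 21^2 = 441 ≡ 21 (mod 42)
21^32 ≡ 21^2 = 441 ≡ 21 (mod 42)
21^64 ≡ 21^2 = 441 ≡ 21 (mod 42)
21^128 ≡ 21^2 = 441 ≡ 21 (mod 42)
21^256 ≡ 21^2 = 441 ≡ 21 (mod 42)
21^512 ≡ 21^2 = 441 ≡ 21 (mod 42)
21^1024 ≡ 21^2 = 441 ≡ 21 (mod 42)
21^1649 = 21^1024 · 21^512 · 21^64 · 21^32 · 21^16 · 21^1 ≡ 21 · 21 · 21 · 21 · 21 · 21 (mod 42).
Accumulate the product:
21 · 21 = 441 ≡ 21
21 · 21 = 441 ≡ 21
21 · 21 = 441 ≡ 21
21 · 21 = 441 ≡ 21
21 · 21 = 441 ≡ 21

21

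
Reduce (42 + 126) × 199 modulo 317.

42 + 126 = 168
168 × 199 = 33432 ≡ 147 (mod 317)

147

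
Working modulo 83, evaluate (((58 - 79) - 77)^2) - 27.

32

58 - 79 = -21 ≡ 62 (mod 83)
62 - 77 = -15 ≡ 68 (mod 83)
(68)^2 ≡ 59 (mod 83)
59 - 27 = 32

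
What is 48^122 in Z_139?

34

Using repeated squaring:
122 in binary is 1111010, i.e. 122 = 64 + 32 + 16 + 8 + 2.
48^1 ≡ 48 (mod 139)
48^2 ≡ 48^2 = 2304 ≡ 80 (mod 139)
48^4 ≡ 80^2 = 6400 ≡ 6 (mod 139)
48^8 ≡ 6^2 = 36 (mod 139)
48^16 ≡ 36^2 = 1296 ≡ 45 (mod 139)
48^32 ≡ 45^2 = 2025 ≡ 79 (mod 139)
48^64 ≡ 79^2 = 6241 ≡ 125 (mod 139)
48^122 = 48^64 · 48^32 · 48^16 · 48^8 · 48^2 ≡ 125 · 79 · 45 · 36 · 80 (mod 139).
Accumulate the product:
125 · 79 = 9875 ≡ 6
6 · 45 = 270 ≡ 131
131 · 36 = 4716 ≡ 129
129 · 80 = 10320 ≡ 34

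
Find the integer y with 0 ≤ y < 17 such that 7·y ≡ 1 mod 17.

Apply the Euclidean algorithm and back-substitute:
17 = 2*7 + 3
7 = 2*3 + 1
3 = 3*1 + 0
gcd(7, 17) = 1, so the inverse exists.
Bézout: 1 = −2*17 + 5*7.
So 7⁻¹ ≡ 5 (mod 17).

5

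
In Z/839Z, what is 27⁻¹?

404

Run the extended Euclidean algorithm:
839 = 31*27 + 2
27 = 13*2 + 1
2 = 2*1 + 0
gcd(27, 839) = 1, so the inverse exists.
Bézout: 1 = −13*839 + 404*27.
So 27⁻¹ ≡ 404 (mod 839).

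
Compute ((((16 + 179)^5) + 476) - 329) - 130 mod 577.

16 + 179 = 195
(195)^5 ≡ 9 (mod 577)
9 + 476 = 485
485 - 329 = 156
156 - 130 = 26

26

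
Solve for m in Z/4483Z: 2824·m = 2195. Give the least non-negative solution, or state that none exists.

gcd(2824, 4483) = 1, so a unique solution mod 4483 exists.
2824⁻¹ ≡ 1697 (mod 4483).
m ≡ 1697·2195 ≡ 4025 (mod 4483).

4025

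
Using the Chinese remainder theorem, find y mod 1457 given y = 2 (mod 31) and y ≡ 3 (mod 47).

1366

31⁻¹ mod 47: 31*44 ≡ 1 (mod 47), so 31⁻¹ ≡ 44.
y = 2 + 31*((3 − 2)*44 mod 47) = 2 + 31*44 = 1366.
Check: 1366 mod 31 = 2, 1366 mod 47 = 3. ✓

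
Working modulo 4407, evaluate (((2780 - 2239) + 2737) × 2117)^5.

2780 - 2239 = 541
541 + 2737 = 3278
3278 × 2117 = 6939526 ≡ 2908 (mod 4407)
(2908)^5 ≡ 3136 (mod 4407)

3136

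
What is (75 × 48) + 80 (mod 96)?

32

75 × 48 = 3600 ≡ 48 (mod 96)
48 + 80 = 128 ≡ 32 (mod 96)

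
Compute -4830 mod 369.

336

-4830 = -14×369 + 336, so -4830 ≡ 336 (mod 369).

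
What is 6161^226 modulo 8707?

4960

By square-and-multiply:
6161^1 ≡ 6161 (mod 8707)
6161^2 ≡ 6161^2 = 37957921 ≡ 4108 (mod 8707)
6161^4 ≡ 4108^2 = 16875664 ≡ 1498 (mod 8707)
6161^8 ≡ 1498^2 = 2244004 ≡ 6305 (mod 8707)
6161^16 ≡ 6305^2 = 39753025 ≡ 5570 (mod 8707)
6161^32 ≡ 5570^2 = 31024900 ≡ 1859 (mod 8707)
6161^64 ≡ 1859^2 = 3455881 ≡ 7909 (mod 8707)
6161^128 ≡ 7909^2 = 62552281 ≡ 1193 (mod 8707)
6161^226 = 6161^128 · 6161^64 · 6161^32 · 6161^2 ≡ 1193 · 7909 · 1859 · 4108 (mod 8707).
Accumulate the product:
1193 · 7909 = 9435437 ≡ 5756
5756 · 1859 = 10700404 ≡ 8208
8208 · 4108 = 33718464 ≡ 4960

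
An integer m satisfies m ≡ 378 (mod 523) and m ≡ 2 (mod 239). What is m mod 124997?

34896

523⁻¹ mod 239: 523·85 ≡ 1 (mod 239), so 523⁻¹ ≡ 85.
m = 378 + 523·((2 − 378)·85 mod 239) = 378 + 523·66 = 34896.
Check: 34896 mod 523 = 378, 34896 mod 239 = 2. ✓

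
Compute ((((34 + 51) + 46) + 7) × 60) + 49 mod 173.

25

34 + 51 = 85
85 + 46 = 131
131 + 7 = 138
138 × 60 = 8280 ≡ 149 (mod 173)
149 + 49 = 198 ≡ 25 (mod 173)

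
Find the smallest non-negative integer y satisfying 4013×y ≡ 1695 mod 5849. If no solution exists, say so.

gcd(4013, 5849) = 1, so a unique solution mod 5849 exists.
4013⁻¹ ≡ 3036 (mod 5849).
y ≡ 3036×1695 ≡ 4749 (mod 5849).

4749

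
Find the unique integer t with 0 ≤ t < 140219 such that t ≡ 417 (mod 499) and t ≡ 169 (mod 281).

499⁻¹ mod 281: 499*223 ≡ 1 (mod 281), so 499⁻¹ ≡ 223.
t = 417 + 499*((169 − 417)*223 mod 281) = 417 + 499*53 = 26864.
Check: 26864 mod 499 = 417, 26864 mod 281 = 169. ✓

26864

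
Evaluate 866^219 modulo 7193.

By square-and-multiply:
219 in binary is 11011011, i.e. 219 = 128 + 64 + 16 + 8 + 2 + 1.
866^1 ≡ 866 (mod 7193)
866^2 ≡ 866^2 = 749956 ≡ 1884 (mod 7193)
866^4 ≡ 1884^2 = 3549456 ≡ 3307 (mod 7193)
866^8 ≡ 3307^2 = 10936249 ≡ 2889 (mod 7193)
866^16 ≡ 2889^2 = 8346321 ≡ 2441 (mod 7193)
866^32 ≡ 2441^2 = 5958481 ≡ 2677 (mod 7193)
866^64 ≡ 2677^2 = 7166329 ≡ 2101 (mod 7193)
866^128 ≡ 2101^2 = 4414201 ≡ 4892 (mod 7193)
866^219 = 866^128 · 866^64 · 866^16 · 866^8 · 866^2 · 866^1 ≡ 4892 · 2101 · 2441 · 2889 · 1884 · 866 (mod 7193).
Accumulate the product:
4892 · 2101 = 10278092 ≡ 6488
6488 · 2441 = 15837208 ≡ 5415
5415 · 2889 = 15643935 ≡ 6353
6353 · 1884 = 11969052 ≡ 7093
7093 · 866 = 6142538 ≡ 6909

6909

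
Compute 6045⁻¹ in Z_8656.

5669

Run the extended Euclidean algorithm:
8656 = 1*6045 + 2611
6045 = 2*2611 + 823
2611 = 3*823 + 142
823 = 5*142 + 113
142 = 1*113 + 29
113 = 3*29 + 26
29 = 1*26 + 3
26 = 8*3 + 2
3 = 1*2 + 1
2 = 2*1 + 0
gcd(6045, 8656) = 1, so the inverse exists.
Bézout: 1 = 2086*8656 − 2987*6045.
So 6045⁻¹ ≡ −2987 ≡ 5669 (mod 8656).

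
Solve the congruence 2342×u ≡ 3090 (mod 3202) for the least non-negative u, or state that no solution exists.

1132

gcd(2342, 3202) = 2, and 2 | 3090, so solutions exist.
Divide through by 2: 1171×u ≡ 1545 mod 1601.
1171⁻¹ ≡ 1009 (mod 1601).
u ≡ 1009×1545 ≡ 1132 (mod 1601).
The smallest non-negative solution is u = 1132.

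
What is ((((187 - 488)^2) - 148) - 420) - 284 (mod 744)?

469

187 - 488 = -301 ≡ 443 (mod 744)
(443)^2 ≡ 577 (mod 744)
577 - 148 = 429
429 - 420 = 9
9 - 284 = -275 ≡ 469 (mod 744)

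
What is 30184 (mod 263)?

30184 = 114*263 + 202, so 30184 ≡ 202 (mod 263).

202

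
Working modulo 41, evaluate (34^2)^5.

(34)^2 ≡ 8 (mod 41)
(8)^5 ≡ 9 (mod 41)

9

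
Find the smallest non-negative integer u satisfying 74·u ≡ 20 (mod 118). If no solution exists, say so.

gcd(74, 118) = 2, and 2 | 20, so solutions exist.
Divide through by 2: 37·u mod 59 = 10.
37⁻¹ ≡ 8 (mod 59).
u ≡ 8·10 ≡ 21 (mod 59).
The smallest non-negative solution is u = 21.

21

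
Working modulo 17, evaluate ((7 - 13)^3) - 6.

7 - 13 = -6 ≡ 11 (mod 17)
(11)^3 ≡ 5 (mod 17)
5 - 6 = -1 ≡ 16 (mod 17)

16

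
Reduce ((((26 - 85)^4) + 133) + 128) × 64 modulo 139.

104

26 - 85 = -59 ≡ 80 (mod 139)
(80)^4 ≡ 36 (mod 139)
36 + 133 = 169 ≡ 30 (mod 139)
30 + 128 = 158 ≡ 19 (mod 139)
19 × 64 = 1216 ≡ 104 (mod 139)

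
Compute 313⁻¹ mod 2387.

2387 = 7*313 + 196
313 = 1*196 + 117
196 = 1*117 + 79
117 = 1*79 + 38
79 = 2*38 + 3
38 = 12*3 + 2
3 = 1*2 + 1
2 = 2*1 + 0
gcd(313, 2387) = 1, so the inverse exists.
Bézout: 1 = 107*2387 − 816*313.
So 313⁻¹ ≡ −816 ≡ 1571 (mod 2387).

1571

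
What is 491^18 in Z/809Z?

491^1 ≡ 491 (mod 809)
491^2 ≡ 491^2 = 241081 ≡ 808 (mod 809)
491^4 ≡ 808^2 = 652864 ≡ 1 (mod 809)
491^8 ≡ 1^2 = 1 (mod 809)
491^16 ≡ 1^2 = 1 (mod 809)
491^18 = 491^16 * 491^2 ≡ 1 * 808 (mod 809).
1 * 808 = 808 ≡ 808 (mod 809).

808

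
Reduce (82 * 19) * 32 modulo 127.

82 * 19 = 1558 ≡ 34 (mod 127)
34 * 32 = 1088 ≡ 72 (mod 127)

72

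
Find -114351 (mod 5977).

5189

-114351 = -20×5977 + 5189, so -114351 ≡ 5189 (mod 5977).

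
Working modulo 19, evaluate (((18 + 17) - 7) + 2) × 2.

3

18 + 17 = 35 ≡ 16 (mod 19)
16 - 7 = 9
9 + 2 = 11
11 × 2 = 22 ≡ 3 (mod 19)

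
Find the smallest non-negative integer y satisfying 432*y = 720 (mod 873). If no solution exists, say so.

gcd(432, 873) = 9, and 9 | 720, so solutions exist.
Divide through by 9: 48*y = 80 (mod 97).
48⁻¹ ≡ 95 (mod 97).
y ≡ 95*80 ≡ 34 (mod 97).
The smallest non-negative solution is y = 34.

34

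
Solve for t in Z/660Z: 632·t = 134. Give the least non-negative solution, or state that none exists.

no solution

gcd(632, 660) = 4, and 4 does not divide 134.
So the congruence has no solution.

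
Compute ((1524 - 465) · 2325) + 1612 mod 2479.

1524 - 465 = 1059
1059 · 2325 = 2462175 ≡ 528 (mod 2479)
528 + 1612 = 2140

2140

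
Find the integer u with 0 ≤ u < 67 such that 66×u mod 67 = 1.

67 = 1·66 + 1
66 = 66·1 + 0
gcd(66, 67) = 1, so the inverse exists.
Bézout: 1 = 1·67 − 1·66.
So 66⁻¹ ≡ −1 ≡ 66 (mod 67).

66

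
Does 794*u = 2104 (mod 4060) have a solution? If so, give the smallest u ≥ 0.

gcd(794, 4060) = 2, and 2 | 2104, so solutions exist.
Divide through by 2: 397*u ≡ 1052 (mod 2030).
397⁻¹ ≡ 1263 (mod 2030).
u ≡ 1263*1052 ≡ 1056 (mod 2030).
The smallest non-negative solution is u = 1056.

1056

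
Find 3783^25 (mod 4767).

25 in binary is 11001, i.e. 25 = 16 + 8 + 1.
3783^1 ≡ 3783 (mod 4767)
3783^2 ≡ 3783^2 = 14311089 ≡ 555 (mod 4767)
3783^4 ≡ 555^2 = 308025 ≡ 2937 (mod 4767)
3783^8 ≡ 2937^2 = 8625969 ≡ 2466 (mod 4767)
3783^16 ≡ 2466^2 = 6081156 ≡ 3231 (mod 4767)
3783^25 = 3783^16 * 3783^8 * 3783^1 ≡ 3231 * 2466 * 3783 (mod 4767).
Accumulate the product:
3231 * 2466 = 7967646 ≡ 1989
1989 * 3783 = 7524387 ≡ 2061

2061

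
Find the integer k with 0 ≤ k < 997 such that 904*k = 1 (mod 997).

268

997 = 1·904 + 93
904 = 9·93 + 67
93 = 1·67 + 26
67 = 2·26 + 15
26 = 1·15 + 11
15 = 1·11 + 4
11 = 2·4 + 3
4 = 1·3 + 1
3 = 3·1 + 0
gcd(904, 997) = 1, so the inverse exists.
Back-substitute for 1:
1 = 1·4 − 1·3
  = −1·11 + 3·4
  = 3·15 − 4·11
  = −4·26 + 7·15
  = 7·67 − 18·26
  = −18·93 + 25·67
  = 25·904 − 243·93
  = −243·997 + 268·904
So 904⁻¹ ≡ 268 (mod 997).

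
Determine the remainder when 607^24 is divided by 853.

24 in binary is 11000, i.e. 24 = 16 + 8.
607^1 ≡ 607 (mod 853)
607^2 ≡ 607^2 = 368449 ≡ 806 (mod 853)
607^4 ≡ 806^2 = 649636 ≡ 503 (mod 853)
607^8 ≡ 503^2 = 253009 ≡ 521 (mod 853)
607^16 ≡ 521^2 = 271441 ≡ 187 (mod 853)
607^24 = 607^16 · 607^8 ≡ 187 · 521 (mod 853).
187 · 521 = 97427 ≡ 185 (mod 853).

185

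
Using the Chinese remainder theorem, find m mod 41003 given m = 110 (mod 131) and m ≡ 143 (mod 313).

131⁻¹ mod 313: 131*270 ≡ 1 (mod 313), so 131⁻¹ ≡ 270.
m = 110 + 131*((143 − 110)*270 mod 313) = 110 + 131*146 = 19236.

19236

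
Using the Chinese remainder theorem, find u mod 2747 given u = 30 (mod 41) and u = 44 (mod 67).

41⁻¹ mod 67: 41*18 ≡ 1 (mod 67), so 41⁻¹ ≡ 18.
u = 30 + 41*((44 − 30)*18 mod 67) = 30 + 41*51 = 2121.

2121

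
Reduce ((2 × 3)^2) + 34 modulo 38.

32

2 × 3 = 6
(6)^2 ≡ 36 (mod 38)
36 + 34 = 70 ≡ 32 (mod 38)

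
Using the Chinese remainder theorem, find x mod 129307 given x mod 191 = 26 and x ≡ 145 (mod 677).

119974

191⁻¹ mod 677: 191×358 ≡ 1 (mod 677), so 191⁻¹ ≡ 358.
x = 26 + 191×((145 − 26)×358 mod 677) = 26 + 191×628 = 119974.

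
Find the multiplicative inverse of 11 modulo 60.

11

60 = 5*11 + 5
11 = 2*5 + 1
5 = 5*1 + 0
gcd(11, 60) = 1, so the inverse exists.
Bézout: 1 = −2*60 + 11*11.
So 11⁻¹ ≡ 11 (mod 60).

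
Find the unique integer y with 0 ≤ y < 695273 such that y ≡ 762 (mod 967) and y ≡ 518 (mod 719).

967⁻¹ mod 719: 967×374 ≡ 1 (mod 719), so 967⁻¹ ≡ 374.
y = 762 + 967×((518 − 762)×374 mod 719) = 762 + 967×57 = 55881.

55881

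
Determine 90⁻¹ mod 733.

676

Apply the Euclidean algorithm and back-substitute:
733 = 8·90 + 13
90 = 6·13 + 12
13 = 1·12 + 1
12 = 12·1 + 0
gcd(90, 733) = 1, so the inverse exists.
Bézout: 1 = 7·733 − 57·90.
So 90⁻¹ ≡ −57 ≡ 676 (mod 733).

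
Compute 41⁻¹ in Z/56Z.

41

By the extended Euclidean algorithm:
56 = 1×41 + 15
41 = 2×15 + 11
15 = 1×11 + 4
11 = 2×4 + 3
4 = 1×3 + 1
3 = 3×1 + 0
gcd(41, 56) = 1, so the inverse exists.
Bézout: 1 = 11×56 − 15×41.
So 41⁻¹ ≡ −15 ≡ 41 (mod 56).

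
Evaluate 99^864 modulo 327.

864 in binary is 1101100000, i.e. 864 = 512 + 256 + 64 + 32.
99^1 ≡ 99 (mod 327)
99^2 ≡ 99^2 = 9801 ≡ 318 (mod 327)
99^4 ≡ 318^2 = 101124 ≡ 81 (mod 327)
99^8 ≡ 81^2 = 6561 ≡ 21 (mod 327)
99^16 ≡ 21^2 = 441 ≡ 114 (mod 327)
99^32 ≡ 114^2 = 12996 ≡ 243 (mod 327)
99^64 ≡ 243^2 = 59049 ≡ 189 (mod 327)
99^128 ≡ 189^2 = 35721 ≡ 78 (mod 327)
99^256 ≡ 78^2 = 6084 ≡ 198 (mod 327)
99^512 ≡ 198^2 = 39204 ≡ 291 (mod 327)
99^864 = 99^512 × 99^256 × 99^64 × 99^32 ≡ 291 × 198 × 189 × 243 (mod 327).
Accumulate the product:
291 × 198 = 57618 ≡ 66
66 × 189 = 12474 ≡ 48
48 × 243 = 11664 ≡ 219

219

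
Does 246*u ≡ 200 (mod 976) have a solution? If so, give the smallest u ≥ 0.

gcd(246, 976) = 2, and 2 | 200, so solutions exist.
Divide through by 2: 123*u ≡ 100 mod 488.
123⁻¹ ≡ 123 (mod 488).
u ≡ 123*100 ≡ 100 (mod 488).
The smallest non-negative solution is u = 100.

100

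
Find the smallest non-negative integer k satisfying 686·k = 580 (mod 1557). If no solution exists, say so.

1172

gcd(686, 1557) = 1, so a unique solution mod 1557 exists.
686⁻¹ ≡ 1355 (mod 1557).
k ≡ 1355·580 ≡ 1172 (mod 1557).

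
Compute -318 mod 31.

-318 = -11×31 + 23, so -318 ≡ 23 (mod 31).

23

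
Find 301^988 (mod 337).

64

301^1 ≡ 301 (mod 337)
301^2 ≡ 301^2 = 90601 ≡ 285 (mod 337)
301^4 ≡ 285^2 = 81225 ≡ 8 (mod 337)
301^8 ≡ 8^2 = 64 (mod 337)
301^16 ≡ 64^2 = 4096 ≡ 52 (mod 337)
301^32 ≡ 52^2 = 2704 ≡ 8 (mod 337)
301^64 ≡ 8^2 = 64 (mod 337)
301^128 ≡ 64^2 = 4096 ≡ 52 (mod 337)
301^256 ≡ 52^2 = 2704 ≡ 8 (mod 337)
301^512 ≡ 8^2 = 64 (mod 337)
301^988 = 301^512 × 301^256 × 301^128 × 301^64 × 301^16 × 301^8 × 301^4 ≡ 64 × 8 × 52 × 64 × 52 × 64 × 8 (mod 337).
Accumulate the product:
64 × 8 = 512 ≡ 175
175 × 52 = 9100 ≡ 1
1 × 64 = 64
64 × 52 = 3328 ≡ 295
295 × 64 = 18880 ≡ 8
8 × 8 = 64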